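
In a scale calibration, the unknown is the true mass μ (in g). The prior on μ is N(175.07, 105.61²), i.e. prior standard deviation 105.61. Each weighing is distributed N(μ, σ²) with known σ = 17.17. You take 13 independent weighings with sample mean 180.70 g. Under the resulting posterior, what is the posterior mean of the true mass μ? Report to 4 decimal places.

180.6886

For Normal data with known variance σ², a Normal(μ₀, σ₀²) prior on μ is conjugate. Posterior precision = 1/σ₀² + n/σ²; posterior mean is the precision-weighted average of μ₀ and x̄.
n·x̄ = 13·180.70 = 2349.1.
σ₀² = 105.61² = 11153.4721, σ² = 17.17² = 294.8089; σ² + n·σ₀² = 294.8089 + 13·11153.4721 = 145289.9462.
Posterior mean = (μ₀/σ₀² + n·x̄/σ²)/(1/σ₀² + n/σ²) = (σ²·μ₀ + σ₀²·n·x̄)/(σ² + n·σ₀²) = (294.8089·175.07 + 11153.4721·2349.1)/145289.9462 = 26252233.504233/145289.9462 = 180.6886.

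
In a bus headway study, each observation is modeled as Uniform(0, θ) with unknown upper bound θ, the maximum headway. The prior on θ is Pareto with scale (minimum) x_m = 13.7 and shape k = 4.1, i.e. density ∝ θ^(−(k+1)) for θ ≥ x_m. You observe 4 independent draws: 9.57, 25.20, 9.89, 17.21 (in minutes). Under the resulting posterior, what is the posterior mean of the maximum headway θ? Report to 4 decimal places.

A Pareto(scale x_m, shape k) prior on the upper bound θ of Uniform(0, θ) is conjugate: posterior is Pareto(max(x_m, max xᵢ), k + n).
Sample maximum = 25.20; prior scale x_m = 13.7 → posterior scale = max = 25.20.
Posterior shape = 4.1 + 4 = 8.1.
E[θ|data] = k·x_m/(k−1) = 8.1·25.20/7.1 = 28.7493.

28.7493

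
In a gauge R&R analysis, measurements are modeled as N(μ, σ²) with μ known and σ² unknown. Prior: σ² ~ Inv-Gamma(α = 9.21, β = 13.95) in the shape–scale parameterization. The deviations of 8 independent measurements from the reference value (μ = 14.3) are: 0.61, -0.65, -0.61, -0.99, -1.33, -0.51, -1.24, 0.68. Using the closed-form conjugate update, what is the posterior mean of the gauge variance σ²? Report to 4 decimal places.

With known mean μ and an Inverse-Gamma(α, β) prior on σ², the Normal likelihood is conjugate: posterior is Inv-Gamma(α + n/2, β + Σ(xᵢ−μ)²/2).
Σ(xᵢ−μ)² = (0.61)² + (-0.65)² + (-0.61)² + (-0.99)² + (-1.33)² + (-0.51)² + (-1.24)² + (0.68)² = 6.1758.
Posterior: Inv-Gamma(9.21 + 8/2, 13.95 + 6.1758/2) = Inv-Gamma(13.21, 17.03790).
E[σ²|data] = β/(α−1) = 17.03790/12.21 = 1.3954.

1.3954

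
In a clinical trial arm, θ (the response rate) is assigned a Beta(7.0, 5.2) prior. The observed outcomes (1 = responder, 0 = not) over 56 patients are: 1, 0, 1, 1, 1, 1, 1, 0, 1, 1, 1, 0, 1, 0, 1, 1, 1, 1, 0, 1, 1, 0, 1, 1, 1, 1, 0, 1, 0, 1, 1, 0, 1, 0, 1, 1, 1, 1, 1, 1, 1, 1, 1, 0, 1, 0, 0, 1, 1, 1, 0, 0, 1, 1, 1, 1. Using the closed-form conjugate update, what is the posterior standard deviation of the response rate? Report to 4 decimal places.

0.0549

The Beta prior is conjugate to a Binomial/Bernoulli likelihood; the update adds successes to α and failures to β.
Posterior: Beta(α+k, β+n−k) = Beta(7.0+41, 5.2+15) = Beta(48.0, 20.2).
Var = αβ/((α+β)²(α+β+1)) = 48.0·20.2/(68.2²·69.2) = 0.00301244; SD = √0.00301244 = 0.0549.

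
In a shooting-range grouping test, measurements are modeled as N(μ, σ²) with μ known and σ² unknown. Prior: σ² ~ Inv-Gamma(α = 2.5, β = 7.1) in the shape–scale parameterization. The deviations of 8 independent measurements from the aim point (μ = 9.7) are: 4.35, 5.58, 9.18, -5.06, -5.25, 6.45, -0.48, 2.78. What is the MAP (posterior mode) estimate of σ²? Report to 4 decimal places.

16.7506

With known mean μ and an Inverse-Gamma(α, β) prior on σ², the Normal likelihood is conjugate: posterior is Inv-Gamma(α + n/2, β + Σ(xᵢ−μ)²/2).
Σ(xᵢ−μ)² = (4.35)² + (5.58)² + (9.18)² + (-5.06)² + (-5.25)² + (6.45)² + (-0.48)² + (2.78)² = 237.0587.
Posterior: Inv-Gamma(2.5 + 8/2, 7.1 + 237.0587/2) = Inv-Gamma(6.50, 125.62935).
Mode = β/(α+1) = 125.62935/7.50 = 16.7506.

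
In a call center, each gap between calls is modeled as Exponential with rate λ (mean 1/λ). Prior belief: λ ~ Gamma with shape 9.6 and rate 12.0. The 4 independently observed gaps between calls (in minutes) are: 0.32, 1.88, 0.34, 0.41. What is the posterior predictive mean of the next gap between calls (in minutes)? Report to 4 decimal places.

1.1865

With a Gamma(shape α, rate β) prior on the exponential rate λ, the posterior after n observations with total T = Σxᵢ is Gamma(α+n, β+T).
Sum of observations T = 2.95 minutes; n = 4.
Posterior: Gamma(9.6+4, 12.0+2.95) = Gamma(13.6, 14.95).
The predictive distribution for the next observation is Lomax; its mean is β/(α−1) = 14.95/12.6 = 1.1865.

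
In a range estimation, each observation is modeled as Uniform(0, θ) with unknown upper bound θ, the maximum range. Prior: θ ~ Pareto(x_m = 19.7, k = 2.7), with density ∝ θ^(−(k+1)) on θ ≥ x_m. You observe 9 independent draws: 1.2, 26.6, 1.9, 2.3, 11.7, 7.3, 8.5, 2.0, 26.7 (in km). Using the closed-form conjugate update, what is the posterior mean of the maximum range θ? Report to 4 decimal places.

A Pareto(scale x_m, shape k) prior on the upper bound θ of Uniform(0, θ) is conjugate: posterior is Pareto(max(x_m, max xᵢ), k + n).
Sample maximum = 26.7; prior scale x_m = 19.7 → posterior scale = max = 26.7.
Posterior shape = 2.7 + 9 = 11.7.
E[θ|data] = k·x_m/(k−1) = 11.7·26.7/10.7 = 29.1953.

29.1953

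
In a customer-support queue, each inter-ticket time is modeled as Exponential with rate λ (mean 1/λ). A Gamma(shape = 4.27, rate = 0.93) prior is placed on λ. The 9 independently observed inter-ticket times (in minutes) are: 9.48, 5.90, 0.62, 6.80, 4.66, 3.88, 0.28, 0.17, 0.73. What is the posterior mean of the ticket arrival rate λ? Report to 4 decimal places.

0.3967

With a Gamma(shape α, rate β) prior on the exponential rate λ, the posterior after n observations with total T = Σxᵢ is Gamma(α+n, β+T).
Sum of observations T = 32.52 minutes; n = 9.
Posterior: Gamma(4.27+9, 0.93+32.52) = Gamma(13.27, 33.45).
Posterior mean of λ = α/β = 13.27/33.45 = 0.3967.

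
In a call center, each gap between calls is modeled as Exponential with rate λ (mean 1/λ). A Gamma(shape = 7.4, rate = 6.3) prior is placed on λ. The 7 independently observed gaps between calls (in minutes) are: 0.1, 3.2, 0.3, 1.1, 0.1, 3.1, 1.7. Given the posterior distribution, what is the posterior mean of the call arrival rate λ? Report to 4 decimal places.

With a Gamma(shape α, rate β) prior on the exponential rate λ, the posterior after n observations with total T = Σxᵢ is Gamma(α+n, β+T).
Sum of observations T = 9.6 minutes; n = 7.
Posterior: Gamma(7.4+7, 6.3+9.6) = Gamma(14.4, 15.9).
Posterior mean of λ = α/β = 14.4/15.9 = 0.9057.

0.9057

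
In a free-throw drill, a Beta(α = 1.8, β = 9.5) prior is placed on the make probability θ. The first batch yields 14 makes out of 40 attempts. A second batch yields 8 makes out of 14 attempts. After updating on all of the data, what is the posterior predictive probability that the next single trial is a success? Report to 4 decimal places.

The Beta prior is conjugate to a Binomial/Bernoulli likelihood; the update adds successes to α and failures to β.
After batch 1: Beta(1.8+14, 9.5+26) = Beta(15.8, 35.5).
After batch 2: Beta(15.8+8, 35.5+6) = Beta(23.8, 41.5).
For a single future Bernoulli trial, P(success | data) = α/(α+β) = 0.3645.

0.3645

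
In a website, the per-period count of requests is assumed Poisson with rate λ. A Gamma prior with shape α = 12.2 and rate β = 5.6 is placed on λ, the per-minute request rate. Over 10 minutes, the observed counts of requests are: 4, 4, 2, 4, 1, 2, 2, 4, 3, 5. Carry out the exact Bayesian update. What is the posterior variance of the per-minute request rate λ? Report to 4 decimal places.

0.1775

With a Gamma(shape α, rate β) prior, the Poisson likelihood is conjugate: the posterior is Gamma(α + ΣXᵢ, β + n).
Sum of counts S = 31 over n = 10 minutes.
Posterior: Gamma(α+S, β+n) = Gamma(12.2+31, 5.6+10) = Gamma(43.2, 15.6).
Var = α/β² = 43.2/15.6² = 0.1775.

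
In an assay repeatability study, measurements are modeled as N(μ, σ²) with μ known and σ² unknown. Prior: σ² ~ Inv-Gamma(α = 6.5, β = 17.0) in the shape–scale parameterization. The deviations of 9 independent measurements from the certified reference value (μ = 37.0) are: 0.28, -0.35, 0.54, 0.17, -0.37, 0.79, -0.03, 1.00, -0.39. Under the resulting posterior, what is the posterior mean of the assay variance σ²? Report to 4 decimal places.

1.8218

With known mean μ and an Inverse-Gamma(α, β) prior on σ², the Normal likelihood is conjugate: posterior is Inv-Gamma(α + n/2, β + Σ(xᵢ−μ)²/2).
Σ(xᵢ−μ)² = (0.28)² + (-0.35)² + (0.54)² + (0.17)² + (-0.37)² + (0.79)² + (-0.03)² + (1.00)² + (-0.39)² = 2.4354.
Posterior: Inv-Gamma(6.5 + 9/2, 17.0 + 2.4354/2) = Inv-Gamma(11.00, 18.21770).
E[σ²|data] = β/(α−1) = 18.21770/10.00 = 1.8218.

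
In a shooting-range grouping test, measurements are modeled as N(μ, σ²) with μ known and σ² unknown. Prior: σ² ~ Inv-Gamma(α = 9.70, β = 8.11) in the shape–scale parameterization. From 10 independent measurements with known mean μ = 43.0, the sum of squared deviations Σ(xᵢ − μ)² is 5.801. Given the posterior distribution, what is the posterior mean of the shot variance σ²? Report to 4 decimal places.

0.8037

With known mean μ and an Inverse-Gamma(α, β) prior on σ², the Normal likelihood is conjugate: posterior is Inv-Gamma(α + n/2, β + Σ(xᵢ−μ)²/2).
Posterior: Inv-Gamma(9.70 + 10/2, 8.11 + 5.801/2) = Inv-Gamma(14.70, 11.0105).
E[σ²|data] = β/(α−1) = 11.0105/13.70 = 0.8037.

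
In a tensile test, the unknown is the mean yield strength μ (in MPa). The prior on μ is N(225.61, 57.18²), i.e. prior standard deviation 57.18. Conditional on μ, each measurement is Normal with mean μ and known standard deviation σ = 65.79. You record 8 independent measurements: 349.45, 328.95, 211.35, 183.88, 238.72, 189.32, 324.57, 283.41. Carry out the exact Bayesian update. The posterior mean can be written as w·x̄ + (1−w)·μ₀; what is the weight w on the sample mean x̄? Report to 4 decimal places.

For Normal data with known variance σ², a Normal(μ₀, σ₀²) prior on μ is conjugate. Posterior precision = 1/σ₀² + n/σ²; posterior mean is the precision-weighted average of μ₀ and x̄.
σ₀² = 57.18² = 3269.5524, σ² = 65.79² = 4328.3241. Prior precision 1/σ₀² = 1/3269.5524; data precision n/σ² = 8/4328.3241.
w = (n/σ²)/(1/σ₀² + n/σ²) = n·σ₀²/(σ² + n·σ₀²) = 8·3269.5524/(4328.3241 + 8·3269.5524) = 26156.4192/30484.7433 = 0.8580.

0.8580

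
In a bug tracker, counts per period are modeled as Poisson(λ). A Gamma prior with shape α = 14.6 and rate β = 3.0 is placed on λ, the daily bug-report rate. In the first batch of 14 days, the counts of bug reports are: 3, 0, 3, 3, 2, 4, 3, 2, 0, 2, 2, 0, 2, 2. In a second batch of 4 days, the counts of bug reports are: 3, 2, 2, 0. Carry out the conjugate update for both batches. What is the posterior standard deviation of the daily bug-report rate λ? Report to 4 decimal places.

0.3354

With a Gamma(shape α, rate β) prior, the Poisson likelihood is conjugate: the posterior is Gamma(α + ΣXᵢ, β + n).
Batch 1: sum of counts S = 28 over n = 14 days.
After batch 1: Gamma(α+S, β+n) = Gamma(14.6+28, 3.0+14) = Gamma(42.6, 17.0).
Batch 2: sum of counts S = 7 over n = 4 days.
After batch 2: Gamma(α+S, β+n) = Gamma(42.6+7, 17.0+4) = Gamma(49.6, 21.0).
SD = √α/β = √49.6/21.0 = 0.3354.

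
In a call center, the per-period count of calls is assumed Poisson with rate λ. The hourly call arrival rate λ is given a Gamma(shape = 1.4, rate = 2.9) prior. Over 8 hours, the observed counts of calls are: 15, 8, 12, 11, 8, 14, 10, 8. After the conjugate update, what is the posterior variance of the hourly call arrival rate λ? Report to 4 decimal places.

0.7356

With a Gamma(shape α, rate β) prior, the Poisson likelihood is conjugate: the posterior is Gamma(α + ΣXᵢ, β + n).
Sum of counts S = 86 over n = 8 hours.
Posterior: Gamma(α+S, β+n) = Gamma(1.4+86, 2.9+8) = Gamma(87.4, 10.9).
Var = α/β² = 87.4/10.9² = 0.7356.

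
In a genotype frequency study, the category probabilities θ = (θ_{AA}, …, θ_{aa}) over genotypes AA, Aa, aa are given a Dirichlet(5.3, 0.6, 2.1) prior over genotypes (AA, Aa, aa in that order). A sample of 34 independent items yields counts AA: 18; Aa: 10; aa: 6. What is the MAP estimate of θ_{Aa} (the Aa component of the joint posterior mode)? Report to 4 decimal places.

The Dirichlet prior is conjugate to the Multinomial likelihood: each posterior αⱼ = prior αⱼ + observed count nⱼ.
Posterior concentration: (23.3, 10.6, 8.1), total = 42.0.
Joint mode component: (α_{Aa}−1)/(Σα−K) = 9.6/39.0 = 0.2462.

0.2462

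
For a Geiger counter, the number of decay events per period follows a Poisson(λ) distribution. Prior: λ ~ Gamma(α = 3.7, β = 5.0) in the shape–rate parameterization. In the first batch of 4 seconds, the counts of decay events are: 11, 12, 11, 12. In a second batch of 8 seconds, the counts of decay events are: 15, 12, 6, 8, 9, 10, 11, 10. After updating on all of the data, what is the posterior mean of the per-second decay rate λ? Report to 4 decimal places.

7.6882

With a Gamma(shape α, rate β) prior, the Poisson likelihood is conjugate: the posterior is Gamma(α + ΣXᵢ, β + n).
Batch 1: sum of counts S = 46 over n = 4 seconds.
After batch 1: Gamma(α+S, β+n) = Gamma(3.7+46, 5.0+4) = Gamma(49.7, 9.0).
Batch 2: sum of counts S = 81 over n = 8 seconds.
After batch 2: Gamma(α+S, β+n) = Gamma(49.7+81, 9.0+8) = Gamma(130.7, 17.0).
Posterior mean = α/β = 130.7/17.0 = 7.6882.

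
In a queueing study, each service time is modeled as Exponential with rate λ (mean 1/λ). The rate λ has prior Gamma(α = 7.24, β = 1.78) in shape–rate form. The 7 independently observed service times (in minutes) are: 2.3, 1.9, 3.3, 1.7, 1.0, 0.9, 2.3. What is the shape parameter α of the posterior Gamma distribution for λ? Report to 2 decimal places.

With a Gamma(shape α, rate β) prior on the exponential rate λ, the posterior after n observations with total T = Σxᵢ is Gamma(α+n, β+T).
Sum of observations T = 13.4 minutes; n = 7.
Posterior: Gamma(7.24+7, 1.78+13.4) = Gamma(14.24, 15.18).
Posterior α = 14.24.

14.24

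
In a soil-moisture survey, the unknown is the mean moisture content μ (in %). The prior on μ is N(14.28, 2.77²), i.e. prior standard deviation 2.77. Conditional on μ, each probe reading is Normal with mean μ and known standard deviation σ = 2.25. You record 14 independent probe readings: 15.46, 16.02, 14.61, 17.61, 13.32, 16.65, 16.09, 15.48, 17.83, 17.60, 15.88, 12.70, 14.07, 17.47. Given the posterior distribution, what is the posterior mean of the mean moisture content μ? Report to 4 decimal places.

For Normal data with known variance σ², a Normal(μ₀, σ₀²) prior on μ is conjugate. Posterior precision = 1/σ₀² + n/σ²; posterior mean is the precision-weighted average of μ₀ and x̄.
Σxᵢ = 15.46 + 16.02 + 14.61 + 17.61 + 13.32 + 16.65 + 16.09 + 15.48 + 17.83 + 17.60 + 15.88 + 12.70 + 14.07 + 17.47 = 220.79, so n·x̄ = 220.79.
σ₀² = 2.77² = 7.6729, σ² = 2.25² = 5.0625; σ² + n·σ₀² = 5.0625 + 14·7.6729 = 112.4831.
Posterior mean = (μ₀/σ₀² + n·x̄/σ²)/(1/σ₀² + n/σ²) = (σ²·μ₀ + σ₀²·n·x̄)/(σ² + n·σ₀²) = (5.0625·14.28 + 7.6729·220.79)/112.4831 = 1766.392091/112.4831 = 15.7036.

15.7036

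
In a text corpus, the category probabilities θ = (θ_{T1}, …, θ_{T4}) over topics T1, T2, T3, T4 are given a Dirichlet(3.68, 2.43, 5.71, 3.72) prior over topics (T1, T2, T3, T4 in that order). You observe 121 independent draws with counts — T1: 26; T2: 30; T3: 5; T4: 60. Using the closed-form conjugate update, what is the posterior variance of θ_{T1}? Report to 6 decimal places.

The Dirichlet prior is conjugate to the Multinomial likelihood: each posterior αⱼ = prior αⱼ + observed count nⱼ.
Posterior concentration: (29.68, 32.43, 10.71, 63.72), total = 136.54.
Var[θ_j] = α_j(Σα−α_j)/((Σα)²(Σα+1)) = 29.68·106.86/(136.54²·137.54) = 0.001237.

0.001237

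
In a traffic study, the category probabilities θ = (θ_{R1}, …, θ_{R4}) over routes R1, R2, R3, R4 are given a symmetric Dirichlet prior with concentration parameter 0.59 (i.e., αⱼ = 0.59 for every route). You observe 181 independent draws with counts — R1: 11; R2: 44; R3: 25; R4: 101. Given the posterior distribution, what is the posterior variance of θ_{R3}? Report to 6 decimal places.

The Dirichlet prior is conjugate to the Multinomial likelihood: each posterior αⱼ = prior αⱼ + observed count nⱼ.
Posterior concentration: (11.59, 44.59, 25.59, 101.59), total = 183.36.
Var[θ_j] = α_j(Σα−α_j)/((Σα)²(Σα+1)) = 25.59·157.77/(183.36²·184.36) = 0.000651.

0.000651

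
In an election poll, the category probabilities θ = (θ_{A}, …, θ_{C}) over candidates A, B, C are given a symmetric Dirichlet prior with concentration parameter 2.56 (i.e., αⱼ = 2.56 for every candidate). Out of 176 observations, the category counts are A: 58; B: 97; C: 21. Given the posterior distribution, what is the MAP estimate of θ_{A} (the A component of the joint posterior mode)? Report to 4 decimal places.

The Dirichlet prior is conjugate to the Multinomial likelihood: each posterior αⱼ = prior αⱼ + observed count nⱼ.
Posterior concentration: (60.56, 99.56, 23.56), total = 183.68.
Joint mode component: (α_{A}−1)/(Σα−K) = 59.56/180.68 = 0.3296.

0.3296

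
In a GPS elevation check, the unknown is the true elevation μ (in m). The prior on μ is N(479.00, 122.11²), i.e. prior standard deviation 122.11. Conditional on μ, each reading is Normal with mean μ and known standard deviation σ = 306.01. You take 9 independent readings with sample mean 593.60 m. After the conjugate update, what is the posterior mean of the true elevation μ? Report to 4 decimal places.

546.4994

For Normal data with known variance σ², a Normal(μ₀, σ₀²) prior on μ is conjugate. Posterior precision = 1/σ₀² + n/σ²; posterior mean is the precision-weighted average of μ₀ and x̄.
n·x̄ = 9·593.60 = 5342.4.
σ₀² = 122.11² = 14910.8521, σ² = 306.01² = 93642.1201; σ² + n·σ₀² = 93642.1201 + 9·14910.8521 = 227839.789.
Posterior mean = (μ₀/σ₀² + n·x̄/σ²)/(1/σ₀² + n/σ²) = (σ²·μ₀ + σ₀²·n·x̄)/(σ² + n·σ₀²) = (93642.1201·479.00 + 14910.8521·5342.4)/227839.789 = 124514311.78694/227839.789 = 546.4994.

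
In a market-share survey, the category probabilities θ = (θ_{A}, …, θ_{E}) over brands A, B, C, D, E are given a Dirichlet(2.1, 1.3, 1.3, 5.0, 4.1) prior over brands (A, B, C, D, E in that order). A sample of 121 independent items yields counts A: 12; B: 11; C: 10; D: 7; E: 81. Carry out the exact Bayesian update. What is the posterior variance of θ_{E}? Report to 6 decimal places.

The Dirichlet prior is conjugate to the Multinomial likelihood: each posterior αⱼ = prior αⱼ + observed count nⱼ.
Posterior concentration: (14.1, 12.3, 11.3, 12.0, 85.1), total = 134.8.
Var[θ_j] = α_j(Σα−α_j)/((Σα)²(Σα+1)) = 85.1·49.7/(134.8²·135.8) = 0.001714.

0.001714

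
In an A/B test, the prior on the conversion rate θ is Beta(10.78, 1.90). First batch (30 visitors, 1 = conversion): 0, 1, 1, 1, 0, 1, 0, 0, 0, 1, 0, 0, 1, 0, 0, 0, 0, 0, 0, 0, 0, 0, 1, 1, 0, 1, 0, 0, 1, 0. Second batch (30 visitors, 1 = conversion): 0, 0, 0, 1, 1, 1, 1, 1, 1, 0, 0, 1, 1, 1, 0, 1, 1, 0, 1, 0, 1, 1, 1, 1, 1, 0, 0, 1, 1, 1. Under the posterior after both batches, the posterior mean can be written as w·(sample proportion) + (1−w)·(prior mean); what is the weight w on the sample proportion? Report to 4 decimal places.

The Beta prior is conjugate to a Binomial/Bernoulli likelihood; the update adds successes to α and failures to β.
Total number of visitors: n = 30 + 30 = 60.
Posterior mean = (α₀+k)/(α₀+β₀+n) = [n/(α₀+β₀+n)]·(k/n) + [(α₀+β₀)/(α₀+β₀+n)]·α₀/(α₀+β₀), so only n and the prior enter the weight.
The weight on the data is w = n/(α₀+β₀+n) = 60/(10.78+1.90+60) = 60/72.68 = 0.8255.

0.8255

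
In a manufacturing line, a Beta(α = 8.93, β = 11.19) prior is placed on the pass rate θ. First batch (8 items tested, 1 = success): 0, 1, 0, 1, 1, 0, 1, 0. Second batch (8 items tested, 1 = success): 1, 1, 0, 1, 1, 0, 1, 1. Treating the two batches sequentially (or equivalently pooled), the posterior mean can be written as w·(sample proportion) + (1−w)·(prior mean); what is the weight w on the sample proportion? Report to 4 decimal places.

0.4430

The Beta prior is conjugate to a Binomial/Bernoulli likelihood; the update adds successes to α and failures to β.
Total number of items tested: n = 8 + 8 = 16.
Posterior mean = (α₀+k)/(α₀+β₀+n) = [n/(α₀+β₀+n)]·(k/n) + [(α₀+β₀)/(α₀+β₀+n)]·α₀/(α₀+β₀), so only n and the prior enter the weight.
The weight on the data is w = n/(α₀+β₀+n) = 16/(8.93+11.19+16) = 16/36.12 = 0.4430.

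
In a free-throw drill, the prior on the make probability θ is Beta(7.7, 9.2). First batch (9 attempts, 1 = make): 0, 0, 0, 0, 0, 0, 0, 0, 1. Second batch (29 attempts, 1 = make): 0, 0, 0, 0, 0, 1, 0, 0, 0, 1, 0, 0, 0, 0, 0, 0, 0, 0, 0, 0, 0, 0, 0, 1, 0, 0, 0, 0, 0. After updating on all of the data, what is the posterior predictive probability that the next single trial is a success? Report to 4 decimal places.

0.2131

The Beta prior is conjugate to a Binomial/Bernoulli likelihood; the update adds successes to α and failures to β.
After batch 1: Beta(7.7+1, 9.2+8) = Beta(8.7, 17.2).
After batch 2: Beta(8.7+3, 17.2+26) = Beta(11.7, 43.2).
For a single future Bernoulli trial, P(success | data) = α/(α+β) = 0.2131.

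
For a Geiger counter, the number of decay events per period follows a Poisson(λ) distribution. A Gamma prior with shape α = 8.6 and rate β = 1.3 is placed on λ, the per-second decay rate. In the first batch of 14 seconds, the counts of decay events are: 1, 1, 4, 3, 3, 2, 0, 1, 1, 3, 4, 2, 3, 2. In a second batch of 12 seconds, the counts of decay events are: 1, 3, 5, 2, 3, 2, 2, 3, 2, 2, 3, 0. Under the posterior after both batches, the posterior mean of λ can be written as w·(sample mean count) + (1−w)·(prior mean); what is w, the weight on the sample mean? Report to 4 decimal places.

With a Gamma(shape α, rate β) prior, the Poisson likelihood is conjugate: the posterior is Gamma(α + ΣXᵢ, β + n).
Total number of seconds: n = 14 + 12 = 26.
Posterior mean = (α₀+S)/(β₀+n) = [n/(β₀+n)]·(S/n) + [β₀/(β₀+n)]·(α₀/β₀), so only n and β₀ enter the weight.
Weight on data w = n/(β₀+n) = 26/(1.3+26) = 26/27.3 = 0.9524.

0.9524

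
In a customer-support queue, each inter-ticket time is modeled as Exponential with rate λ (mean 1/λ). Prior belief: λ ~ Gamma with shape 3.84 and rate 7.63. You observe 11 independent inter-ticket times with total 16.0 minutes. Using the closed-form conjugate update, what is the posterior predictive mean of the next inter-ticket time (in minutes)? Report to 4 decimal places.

1.7074

With a Gamma(shape α, rate β) prior on the exponential rate λ, the posterior after n observations with total T = Σxᵢ is Gamma(α+n, β+T).
Posterior: Gamma(3.84+11, 7.63+16.0) = Gamma(14.84, 23.63).
The predictive distribution for the next observation is Lomax; its mean is β/(α−1) = 23.63/13.84 = 1.7074.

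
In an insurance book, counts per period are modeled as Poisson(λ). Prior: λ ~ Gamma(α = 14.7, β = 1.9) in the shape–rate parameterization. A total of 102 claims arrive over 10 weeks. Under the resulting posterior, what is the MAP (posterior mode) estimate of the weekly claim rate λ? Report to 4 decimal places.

9.7227

With a Gamma(shape α, rate β) prior, the Poisson likelihood is conjugate: the posterior is Gamma(α + ΣXᵢ, β + n).
Posterior: Gamma(α+S, β+n) = Gamma(14.7+102, 1.9+10) = Gamma(116.7, 11.9).
Mode of Gamma(α,β) for α≥1 is (α−1)/β = 115.7/11.9 = 9.7227.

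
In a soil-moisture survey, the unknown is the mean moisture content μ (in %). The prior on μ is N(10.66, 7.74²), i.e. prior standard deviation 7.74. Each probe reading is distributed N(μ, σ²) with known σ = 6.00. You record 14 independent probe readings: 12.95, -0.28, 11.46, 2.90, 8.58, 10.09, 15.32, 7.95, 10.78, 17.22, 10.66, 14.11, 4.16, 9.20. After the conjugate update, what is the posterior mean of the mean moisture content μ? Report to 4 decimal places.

9.6916

For Normal data with known variance σ², a Normal(μ₀, σ₀²) prior on μ is conjugate. Posterior precision = 1/σ₀² + n/σ²; posterior mean is the precision-weighted average of μ₀ and x̄.
Σxᵢ = 12.95 + (-0.28) + 11.46 + 2.90 + 8.58 + 10.09 + 15.32 + 7.95 + 10.78 + 17.22 + 10.66 + 14.11 + 4.16 + 9.20 = 135.1, so n·x̄ = 135.1.
σ₀² = 7.74² = 59.9076, σ² = 6.00² = 36; σ² + n·σ₀² = 36 + 14·59.9076 = 874.7064.
Posterior mean = (μ₀/σ₀² + n·x̄/σ²)/(1/σ₀² + n/σ²) = (σ²·μ₀ + σ₀²·n·x̄)/(σ² + n·σ₀²) = (36·10.66 + 59.9076·135.1)/874.7064 = 8477.27676/874.7064 = 9.6916.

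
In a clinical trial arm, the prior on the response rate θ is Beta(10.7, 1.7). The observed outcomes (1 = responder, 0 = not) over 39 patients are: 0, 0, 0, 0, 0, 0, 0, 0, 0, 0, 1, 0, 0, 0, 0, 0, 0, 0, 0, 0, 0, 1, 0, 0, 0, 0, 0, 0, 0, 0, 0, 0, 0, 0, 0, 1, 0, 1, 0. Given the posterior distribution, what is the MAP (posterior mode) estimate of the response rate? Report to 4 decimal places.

0.2773

The Beta prior is conjugate to a Binomial/Bernoulli likelihood; the update adds successes to α and failures to β.
Posterior: Beta(α+k, β+n−k) = Beta(10.7+4, 1.7+35) = Beta(14.7, 36.7).
Mode of Beta(a,b) for a,b>1 is (a−1)/(a+b−2) = 13.7/49.4 = 0.2773.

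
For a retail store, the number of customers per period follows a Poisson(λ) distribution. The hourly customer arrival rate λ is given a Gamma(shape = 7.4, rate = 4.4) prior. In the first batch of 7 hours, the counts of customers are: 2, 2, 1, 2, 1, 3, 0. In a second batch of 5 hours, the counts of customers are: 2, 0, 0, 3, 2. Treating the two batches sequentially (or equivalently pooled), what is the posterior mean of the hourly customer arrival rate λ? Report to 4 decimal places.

With a Gamma(shape α, rate β) prior, the Poisson likelihood is conjugate: the posterior is Gamma(α + ΣXᵢ, β + n).
Batch 1: sum of counts S = 11 over n = 7 hours.
After batch 1: Gamma(α+S, β+n) = Gamma(7.4+11, 4.4+7) = Gamma(18.4, 11.4).
Batch 2: sum of counts S = 7 over n = 5 hours.
After batch 2: Gamma(α+S, β+n) = Gamma(18.4+7, 11.4+5) = Gamma(25.4, 16.4).
Posterior mean = α/β = 25.4/16.4 = 1.5488.

1.5488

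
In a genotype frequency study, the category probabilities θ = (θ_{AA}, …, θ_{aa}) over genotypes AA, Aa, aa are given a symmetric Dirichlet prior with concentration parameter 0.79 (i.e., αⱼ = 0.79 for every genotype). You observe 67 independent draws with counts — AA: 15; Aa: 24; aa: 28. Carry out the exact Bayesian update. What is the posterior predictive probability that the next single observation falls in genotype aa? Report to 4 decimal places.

The Dirichlet prior is conjugate to the Multinomial likelihood: each posterior αⱼ = prior αⱼ + observed count nⱼ.
Posterior concentration: (15.79, 24.79, 28.79), total = 69.37.
P(next = aa | data) = α_{aa}/Σα = 0.4150.

0.4150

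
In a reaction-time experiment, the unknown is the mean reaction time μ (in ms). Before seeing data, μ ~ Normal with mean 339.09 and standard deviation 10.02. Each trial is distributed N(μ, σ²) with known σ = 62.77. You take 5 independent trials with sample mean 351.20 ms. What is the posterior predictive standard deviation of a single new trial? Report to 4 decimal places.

For Normal data with known variance σ², a Normal(μ₀, σ₀²) prior on μ is conjugate. Posterior precision = 1/σ₀² + n/σ²; posterior mean is the precision-weighted average of μ₀ and x̄.
σ₀² = 10.02² = 100.4004, σ² = 62.77² = 3940.0729; σ² + n·σ₀² = 3940.0729 + 5·100.4004 = 4442.0749.
Posterior precision = 1/σ₀² + n/σ² = 1/100.4004 + 5/3940.0729 = (σ² + n·σ₀²)/(σ₀²σ²) = 4442.0749/(100.4004·3940.0729); posterior variance σₙ² = σ₀²σ²/(σ² + n·σ₀²) = 100.4004·3940.0729/4442.0749 = 89.054080.
Predictive variance for one new observation = σₙ² + σ² = 100.4004·3940.0729/4442.0749 + 3940.0729 = σ²·(σ₀² + 4442.0749)/4442.0749 = 3940.0729·4542.4753/4442.0749 = 4029.126980; SD = √(3940.0729·4542.4753/4442.0749) = 63.4754.

63.4754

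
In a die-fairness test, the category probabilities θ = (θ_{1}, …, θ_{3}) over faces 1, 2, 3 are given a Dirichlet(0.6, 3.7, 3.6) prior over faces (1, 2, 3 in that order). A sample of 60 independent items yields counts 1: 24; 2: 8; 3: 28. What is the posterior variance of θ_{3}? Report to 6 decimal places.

0.003611

The Dirichlet prior is conjugate to the Multinomial likelihood: each posterior αⱼ = prior αⱼ + observed count nⱼ.
Posterior concentration: (24.6, 11.7, 31.6), total = 67.9.
Var[θ_j] = α_j(Σα−α_j)/((Σα)²(Σα+1)) = 31.6·36.3/(67.9²·68.9) = 0.003611.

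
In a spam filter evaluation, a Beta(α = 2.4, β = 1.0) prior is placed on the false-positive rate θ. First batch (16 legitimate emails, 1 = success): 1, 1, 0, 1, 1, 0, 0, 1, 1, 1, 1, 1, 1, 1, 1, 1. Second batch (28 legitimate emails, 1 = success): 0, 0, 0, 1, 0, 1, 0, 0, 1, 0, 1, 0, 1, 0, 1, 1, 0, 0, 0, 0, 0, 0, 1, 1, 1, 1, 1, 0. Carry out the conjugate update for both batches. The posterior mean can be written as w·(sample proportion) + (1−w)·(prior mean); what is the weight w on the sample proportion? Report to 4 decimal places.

The Beta prior is conjugate to a Binomial/Bernoulli likelihood; the update adds successes to α and failures to β.
Total number of legitimate emails: n = 16 + 28 = 44.
Posterior mean = (α₀+k)/(α₀+β₀+n) = [n/(α₀+β₀+n)]·(k/n) + [(α₀+β₀)/(α₀+β₀+n)]·α₀/(α₀+β₀), so only n and the prior enter the weight.
The weight on the data is w = n/(α₀+β₀+n) = 44/(2.4+1.0+44) = 44/47.4 = 0.9283.

0.9283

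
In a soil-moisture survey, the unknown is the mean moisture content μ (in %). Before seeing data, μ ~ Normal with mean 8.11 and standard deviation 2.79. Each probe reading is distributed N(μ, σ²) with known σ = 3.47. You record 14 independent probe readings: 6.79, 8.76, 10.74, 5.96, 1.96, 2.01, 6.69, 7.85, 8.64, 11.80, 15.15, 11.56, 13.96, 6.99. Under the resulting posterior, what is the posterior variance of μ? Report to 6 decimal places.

For Normal data with known variance σ², a Normal(μ₀, σ₀²) prior on μ is conjugate. Posterior precision = 1/σ₀² + n/σ²; posterior mean is the precision-weighted average of μ₀ and x̄.
σ₀² = 2.79² = 7.7841, σ² = 3.47² = 12.0409; σ² + n·σ₀² = 12.0409 + 14·7.7841 = 121.0183.
Posterior precision = 1/σ₀² + n/σ² = 1/7.7841 + 14/12.0409 = (σ² + n·σ₀²)/(σ₀²σ²) = 121.0183/(7.7841·12.0409); posterior variance σₙ² = σ₀²σ²/(σ² + n·σ₀²) = 7.7841·12.0409/121.0183 = 0.774491.

0.774491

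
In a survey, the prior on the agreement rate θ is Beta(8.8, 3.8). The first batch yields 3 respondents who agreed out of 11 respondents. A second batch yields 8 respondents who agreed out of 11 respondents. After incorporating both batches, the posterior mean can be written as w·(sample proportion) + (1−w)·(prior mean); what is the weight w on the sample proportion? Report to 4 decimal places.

0.6358

The Beta prior is conjugate to a Binomial/Bernoulli likelihood; the update adds successes to α and failures to β.
Total number of respondents: n = 11 + 11 = 22.
Posterior mean = (α₀+k)/(α₀+β₀+n) = [n/(α₀+β₀+n)]·(k/n) + [(α₀+β₀)/(α₀+β₀+n)]·α₀/(α₀+β₀), so only n and the prior enter the weight.
The weight on the data is w = n/(α₀+β₀+n) = 22/(8.8+3.8+22) = 22/34.6 = 0.6358.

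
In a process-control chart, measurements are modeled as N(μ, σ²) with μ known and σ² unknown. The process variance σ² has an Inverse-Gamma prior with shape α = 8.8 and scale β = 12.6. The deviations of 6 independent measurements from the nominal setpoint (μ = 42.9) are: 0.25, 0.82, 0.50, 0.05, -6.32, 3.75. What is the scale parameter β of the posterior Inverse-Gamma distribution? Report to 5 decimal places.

40.09615

With known mean μ and an Inverse-Gamma(α, β) prior on σ², the Normal likelihood is conjugate: posterior is Inv-Gamma(α + n/2, β + Σ(xᵢ−μ)²/2).
Σ(xᵢ−μ)² = (0.25)² + (0.82)² + (0.50)² + (0.05)² + (-6.32)² + (3.75)² = 54.9923.
Posterior: Inv-Gamma(8.8 + 6/2, 12.6 + 54.9923/2) = Inv-Gamma(11.80, 40.09615).
Posterior β = 40.09615.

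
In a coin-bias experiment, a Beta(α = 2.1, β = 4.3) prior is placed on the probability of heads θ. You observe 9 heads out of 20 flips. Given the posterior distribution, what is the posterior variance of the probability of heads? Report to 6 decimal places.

0.008893

The Beta prior is conjugate to a Binomial/Bernoulli likelihood; the update adds successes to α and failures to β.
Posterior: Beta(α+k, β+n−k) = Beta(2.1+9, 4.3+11) = Beta(11.1, 15.3).
Var = αβ/((α+β)²(α+β+1)) = 11.1·15.3/(26.4²·27.4) = 0.008893.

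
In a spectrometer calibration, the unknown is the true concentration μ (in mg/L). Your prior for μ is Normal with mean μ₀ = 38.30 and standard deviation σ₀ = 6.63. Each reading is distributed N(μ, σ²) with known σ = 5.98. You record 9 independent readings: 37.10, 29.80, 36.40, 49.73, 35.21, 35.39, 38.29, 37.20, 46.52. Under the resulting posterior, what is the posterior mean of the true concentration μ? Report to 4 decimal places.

For Normal data with known variance σ², a Normal(μ₀, σ₀²) prior on μ is conjugate. Posterior precision = 1/σ₀² + n/σ²; posterior mean is the precision-weighted average of μ₀ and x̄.
Σxᵢ = 37.10 + 29.80 + 36.40 + 49.73 + 35.21 + 35.39 + 38.29 + 37.20 + 46.52 = 345.64, so n·x̄ = 345.64.
σ₀² = 6.63² = 43.9569, σ² = 5.98² = 35.7604; σ² + n·σ₀² = 35.7604 + 9·43.9569 = 431.3725.
Posterior mean = (μ₀/σ₀² + n·x̄/σ²)/(1/σ₀² + n/σ²) = (σ²·μ₀ + σ₀²·n·x̄)/(σ² + n·σ₀²) = (35.7604·38.30 + 43.9569·345.64)/431.3725 = 16562.886236/431.3725 = 38.3958.

38.3958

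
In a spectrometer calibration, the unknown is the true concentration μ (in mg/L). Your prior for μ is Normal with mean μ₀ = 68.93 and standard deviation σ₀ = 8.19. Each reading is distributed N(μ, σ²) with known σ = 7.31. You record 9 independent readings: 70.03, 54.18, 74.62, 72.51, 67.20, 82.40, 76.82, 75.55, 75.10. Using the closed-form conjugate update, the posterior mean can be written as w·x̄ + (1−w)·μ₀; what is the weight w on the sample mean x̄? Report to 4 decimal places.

0.9187

For Normal data with known variance σ², a Normal(μ₀, σ₀²) prior on μ is conjugate. Posterior precision = 1/σ₀² + n/σ²; posterior mean is the precision-weighted average of μ₀ and x̄.
σ₀² = 8.19² = 67.0761, σ² = 7.31² = 53.4361. Prior precision 1/σ₀² = 1/67.0761; data precision n/σ² = 9/53.4361.
w = (n/σ²)/(1/σ₀² + n/σ²) = n·σ₀²/(σ² + n·σ₀²) = 9·67.0761/(53.4361 + 9·67.0761) = 603.6849/657.121 = 0.9187.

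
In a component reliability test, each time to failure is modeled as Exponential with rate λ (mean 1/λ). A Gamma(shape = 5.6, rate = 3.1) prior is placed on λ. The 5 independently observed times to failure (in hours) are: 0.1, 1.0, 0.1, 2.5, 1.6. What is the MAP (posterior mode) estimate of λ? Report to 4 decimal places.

With a Gamma(shape α, rate β) prior on the exponential rate λ, the posterior after n observations with total T = Σxᵢ is Gamma(α+n, β+T).
Sum of observations T = 5.3 hours; n = 5.
Posterior: Gamma(5.6+5, 3.1+5.3) = Gamma(10.6, 8.4).
Mode = (α−1)/β = 1.1429.

1.1429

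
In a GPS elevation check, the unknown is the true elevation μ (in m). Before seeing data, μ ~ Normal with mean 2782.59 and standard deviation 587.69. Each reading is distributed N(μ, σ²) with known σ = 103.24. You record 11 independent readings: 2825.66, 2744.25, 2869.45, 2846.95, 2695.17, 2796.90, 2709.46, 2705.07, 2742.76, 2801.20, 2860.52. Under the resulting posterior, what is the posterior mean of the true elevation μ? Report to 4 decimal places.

For Normal data with known variance σ², a Normal(μ₀, σ₀²) prior on μ is conjugate. Posterior precision = 1/σ₀² + n/σ²; posterior mean is the precision-weighted average of μ₀ and x̄.
Σxᵢ = 2825.66 + 2744.25 + 2869.45 + 2846.95 + 2695.17 + 2796.90 + 2709.46 + 2705.07 + 2742.76 + 2801.20 + 2860.52 = 30597.39, so n·x̄ = 30597.39.
σ₀² = 587.69² = 345379.5361, σ² = 103.24² = 10658.4976; σ² + n·σ₀² = 10658.4976 + 11·345379.5361 = 3809833.3947.
Posterior mean = (μ₀/σ₀² + n·x̄/σ²)/(1/σ₀² + n/σ²) = (σ²·μ₀ + σ₀²·n·x̄)/(σ² + n·σ₀²) = (10658.4976·2782.59 + 345379.5361·30597.39)/3809833.3947 = 10597370592.907563/3809833.3947 = 2781.5837.

2781.5837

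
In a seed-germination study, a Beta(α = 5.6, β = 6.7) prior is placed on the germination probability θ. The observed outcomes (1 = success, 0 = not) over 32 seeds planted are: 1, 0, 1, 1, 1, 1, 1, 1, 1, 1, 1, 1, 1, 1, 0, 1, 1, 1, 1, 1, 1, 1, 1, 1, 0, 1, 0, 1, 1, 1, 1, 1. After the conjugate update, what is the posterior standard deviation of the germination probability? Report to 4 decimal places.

The Beta prior is conjugate to a Binomial/Bernoulli likelihood; the update adds successes to α and failures to β.
Posterior: Beta(α+k, β+n−k) = Beta(5.6+28, 6.7+4) = Beta(33.6, 10.7).
Var = αβ/((α+β)²(α+β+1)) = 33.6·10.7/(44.3²·45.3) = 0.00404406; SD = √0.00404406 = 0.0636.

0.0636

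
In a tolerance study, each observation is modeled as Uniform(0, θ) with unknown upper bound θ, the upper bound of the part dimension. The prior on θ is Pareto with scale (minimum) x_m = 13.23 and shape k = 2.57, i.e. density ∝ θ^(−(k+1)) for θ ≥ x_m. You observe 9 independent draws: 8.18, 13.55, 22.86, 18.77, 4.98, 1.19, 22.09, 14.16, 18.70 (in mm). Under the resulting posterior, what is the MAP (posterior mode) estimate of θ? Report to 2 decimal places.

22.86

A Pareto(scale x_m, shape k) prior on the upper bound θ of Uniform(0, θ) is conjugate: posterior is Pareto(max(x_m, max xᵢ), k + n).
Sample maximum = 22.86; prior scale x_m = 13.23 → posterior scale = max = 22.86.
Posterior shape = 2.57 + 9 = 11.57.
The Pareto density is decreasing on [x_m, ∞), so the mode is x_m = 22.86.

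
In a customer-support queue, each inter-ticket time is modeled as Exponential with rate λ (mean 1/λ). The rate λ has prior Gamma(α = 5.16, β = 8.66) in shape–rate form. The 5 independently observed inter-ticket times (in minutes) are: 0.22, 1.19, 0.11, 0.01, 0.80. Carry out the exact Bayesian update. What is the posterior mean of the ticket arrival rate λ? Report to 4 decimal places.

With a Gamma(shape α, rate β) prior on the exponential rate λ, the posterior after n observations with total T = Σxᵢ is Gamma(α+n, β+T).
Sum of observations T = 2.33 minutes; n = 5.
Posterior: Gamma(5.16+5, 8.66+2.33) = Gamma(10.16, 10.99).
Posterior mean of λ = α/β = 10.16/10.99 = 0.9245.

0.9245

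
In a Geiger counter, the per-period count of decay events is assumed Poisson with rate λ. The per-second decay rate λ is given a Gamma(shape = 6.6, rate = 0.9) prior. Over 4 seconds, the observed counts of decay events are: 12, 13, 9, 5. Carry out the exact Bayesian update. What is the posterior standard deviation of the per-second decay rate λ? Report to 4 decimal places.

With a Gamma(shape α, rate β) prior, the Poisson likelihood is conjugate: the posterior is Gamma(α + ΣXᵢ, β + n).
Sum of counts S = 39 over n = 4 seconds.
Posterior: Gamma(α+S, β+n) = Gamma(6.6+39, 0.9+4) = Gamma(45.6, 4.9).
SD = √α/β = √45.6/4.9 = 1.3781.

1.3781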